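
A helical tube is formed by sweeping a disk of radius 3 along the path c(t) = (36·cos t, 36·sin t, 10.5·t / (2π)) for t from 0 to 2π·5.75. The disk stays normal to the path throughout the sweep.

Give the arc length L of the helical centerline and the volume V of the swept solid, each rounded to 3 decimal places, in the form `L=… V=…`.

L=1302.020 V=36813.746

2πR = 2π·36 = 226.194671
per-turn = √(226.194671² + 10.5²) = √(51164.0292 + 110.25) = √51274.2792 = 226.438246
L = 5.75 × 226.438246 = 1302.019914
V = π·3² × L = 28.274334 × 1302.019914 = 36813.745771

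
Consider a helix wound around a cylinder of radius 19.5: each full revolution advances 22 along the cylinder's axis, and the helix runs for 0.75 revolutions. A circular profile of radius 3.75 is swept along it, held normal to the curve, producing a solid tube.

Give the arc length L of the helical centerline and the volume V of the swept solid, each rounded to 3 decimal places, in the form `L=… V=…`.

L=93.361 V=4124.571

2πR = 2π·19.5 = 122.522113
per-turn = √(122.522113² + 22²) = √(15011.6683 + 484) = √15495.6683 = 124.481598
L = 0.75 × 124.481598 = 93.361199
V = π·3.75² × L = 44.178647 × 93.361199 = 4124.571410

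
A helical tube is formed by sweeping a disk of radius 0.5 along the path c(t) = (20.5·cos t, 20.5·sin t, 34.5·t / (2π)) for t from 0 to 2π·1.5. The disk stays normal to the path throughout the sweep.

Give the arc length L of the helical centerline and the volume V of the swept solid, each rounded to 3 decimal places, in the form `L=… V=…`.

L=200.018 V=157.094

2πR = 2π·20.5 = 128.805299
per-turn = √(128.805299² + 34.5²) = √(16590.8050 + 1190.25) = √17781.0550 = 133.345622
L = 1.5 × 133.345622 = 200.018434
V = π·0.5² × L = 0.785398 × 200.018434 = 157.094110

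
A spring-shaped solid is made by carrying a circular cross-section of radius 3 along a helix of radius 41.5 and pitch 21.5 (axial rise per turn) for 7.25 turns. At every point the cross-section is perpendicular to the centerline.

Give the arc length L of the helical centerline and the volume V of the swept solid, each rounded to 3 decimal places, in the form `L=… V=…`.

L=1896.869 V=53632.700

2πR = 2π·41.5 = 260.752190
per-turn = √(260.752190² + 21.5²) = √(67991.7047 + 462.25) = √68453.9547 = 261.637067
L = 7.25 × 261.637067 = 1896.868734
V = π·3² × L = 28.274334 × 1896.868734 = 53632.699923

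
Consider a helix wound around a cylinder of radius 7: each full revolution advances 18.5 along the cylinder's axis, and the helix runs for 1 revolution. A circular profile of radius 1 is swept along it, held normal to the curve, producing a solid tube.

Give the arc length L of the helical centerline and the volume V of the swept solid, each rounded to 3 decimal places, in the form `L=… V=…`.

L=47.715 V=149.900

2πR = 2π·7 = 43.982297
per-turn = √(43.982297² + 18.5²) = √(1934.4425 + 342.25) = √2276.6925 = 47.714699
L = 1 × 47.714699 = 47.714699
V = π·1² × L = 3.141593 × 47.714699 = 149.900147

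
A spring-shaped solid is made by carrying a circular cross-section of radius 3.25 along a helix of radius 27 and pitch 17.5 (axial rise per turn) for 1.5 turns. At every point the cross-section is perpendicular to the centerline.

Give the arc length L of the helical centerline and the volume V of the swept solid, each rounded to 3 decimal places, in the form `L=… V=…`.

2πR = 2π·27 = 169.646003
per-turn = √(169.646003² + 17.5²) = √(28779.7664 + 306.25) = √29086.0164 = 170.546230
L = 1.5 × 170.546230 = 255.819344
V = π·3.25² × L = 33.183072 × 255.819344 = 8488.871828

L=255.819 V=8488.872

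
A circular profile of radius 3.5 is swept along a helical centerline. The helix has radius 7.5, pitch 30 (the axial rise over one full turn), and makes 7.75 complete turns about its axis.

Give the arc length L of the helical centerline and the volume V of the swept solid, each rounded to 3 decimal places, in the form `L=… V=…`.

L=432.937 V=16661.380

2πR = 2π·7.5 = 47.123890
per-turn = √(47.123890² + 30²) = √(2220.6610 + 900) = √3120.6610 = 55.862877
L = 7.75 × 55.862877 = 432.937294
V = π·3.5² × L = 38.484510 × 432.937294 = 16661.379632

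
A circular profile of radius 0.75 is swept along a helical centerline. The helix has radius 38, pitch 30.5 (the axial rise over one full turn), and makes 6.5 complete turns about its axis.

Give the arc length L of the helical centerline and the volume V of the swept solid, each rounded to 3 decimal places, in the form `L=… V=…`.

2πR = 2π·38 = 238.761042
per-turn = √(238.761042² + 30.5²) = √(57006.8350 + 930.25) = √57937.0850 = 240.701236
L = 6.5 × 240.701236 = 1564.558034
V = π·0.75² × L = 1.767146 × 1564.558034 = 2764.802265

L=1564.558 V=2764.802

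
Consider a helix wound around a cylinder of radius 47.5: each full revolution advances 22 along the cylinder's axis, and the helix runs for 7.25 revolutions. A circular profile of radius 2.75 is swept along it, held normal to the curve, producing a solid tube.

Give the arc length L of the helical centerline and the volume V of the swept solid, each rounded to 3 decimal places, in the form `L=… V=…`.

L=2169.643 V=51547.009

2πR = 2π·47.5 = 298.451302
per-turn = √(298.451302² + 22²) = √(89073.1797 + 484) = √89557.1797 = 299.261056
L = 7.25 × 299.261056 = 2169.642657
V = π·2.75² × L = 23.758294 × 2169.642657 = 51547.009080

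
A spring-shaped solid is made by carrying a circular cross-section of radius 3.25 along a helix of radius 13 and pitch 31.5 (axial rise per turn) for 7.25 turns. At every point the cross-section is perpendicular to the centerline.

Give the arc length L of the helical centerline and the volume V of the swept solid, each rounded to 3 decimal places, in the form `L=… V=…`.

L=634.700 V=21061.304

2πR = 2π·13 = 81.681409
per-turn = √(81.681409² + 31.5²) = √(6671.8526 + 992.25) = √7664.1026 = 87.544860
L = 7.25 × 87.544860 = 634.700238
V = π·3.25² × L = 33.183072 × 634.700238 = 21061.303939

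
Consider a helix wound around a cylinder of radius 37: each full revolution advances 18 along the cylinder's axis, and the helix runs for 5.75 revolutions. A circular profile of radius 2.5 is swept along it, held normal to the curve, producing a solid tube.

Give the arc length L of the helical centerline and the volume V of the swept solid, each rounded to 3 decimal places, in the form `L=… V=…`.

L=1340.749 V=26325.536

2πR = 2π·37 = 232.477856
per-turn = √(232.477856² + 18²) = √(54045.9537 + 324) = √54369.9537 = 233.173656
L = 5.75 × 233.173656 = 1340.748520
V = π·2.5² × L = 19.634954 × 1340.748520 = 26325.535632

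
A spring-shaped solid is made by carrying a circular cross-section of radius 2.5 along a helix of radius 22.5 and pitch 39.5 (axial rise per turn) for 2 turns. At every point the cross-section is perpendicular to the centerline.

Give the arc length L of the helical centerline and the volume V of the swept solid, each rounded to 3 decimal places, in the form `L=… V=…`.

2πR = 2π·22.5 = 141.371669
per-turn = √(141.371669² + 39.5²) = √(19985.9489 + 1560.25) = √21546.1989 = 146.786235
L = 2 × 146.786235 = 293.572471
V = π·2.5² × L = 19.634954 × 293.572471 = 5764.281986

L=293.572 V=5764.282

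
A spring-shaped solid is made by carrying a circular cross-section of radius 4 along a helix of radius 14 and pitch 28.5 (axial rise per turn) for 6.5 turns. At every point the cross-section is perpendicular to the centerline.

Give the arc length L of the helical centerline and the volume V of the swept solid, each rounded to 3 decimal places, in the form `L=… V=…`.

2πR = 2π·14 = 87.964594
per-turn = √(87.964594² + 28.5²) = √(7737.7699 + 812.25) = √8550.0199 = 92.466317
L = 6.5 × 92.466317 = 601.031063
V = π·4² × L = 50.265482 × 601.031063 = 30211.116353

L=601.031 V=30211.116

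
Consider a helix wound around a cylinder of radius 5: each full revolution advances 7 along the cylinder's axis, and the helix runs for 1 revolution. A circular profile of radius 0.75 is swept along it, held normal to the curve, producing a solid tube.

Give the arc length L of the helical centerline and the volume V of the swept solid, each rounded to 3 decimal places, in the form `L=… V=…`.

L=32.186 V=56.878

2πR = 2π·5 = 31.415927
per-turn = √(31.415927² + 7²) = √(986.9604 + 49) = √1035.9604 = 32.186339
L = 1 × 32.186339 = 32.186339
V = π·0.75² × L = 1.767146 × 32.186339 = 56.877957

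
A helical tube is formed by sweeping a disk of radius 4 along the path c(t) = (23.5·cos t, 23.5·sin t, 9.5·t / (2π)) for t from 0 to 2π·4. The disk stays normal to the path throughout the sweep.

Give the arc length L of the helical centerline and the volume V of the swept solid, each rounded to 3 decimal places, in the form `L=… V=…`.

L=591.841 V=29749.153

2πR = 2π·23.5 = 147.654855
per-turn = √(147.654855² + 9.5²) = √(21801.9561 + 90.25) = √21892.2061 = 147.960150
L = 4 × 147.960150 = 591.840602
V = π·4² × L = 50.265482 × 591.840602 = 29749.153388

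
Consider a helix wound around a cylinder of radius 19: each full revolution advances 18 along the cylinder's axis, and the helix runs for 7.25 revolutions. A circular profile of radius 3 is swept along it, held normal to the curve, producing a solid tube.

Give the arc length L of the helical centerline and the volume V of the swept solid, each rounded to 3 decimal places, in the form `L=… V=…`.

L=875.292 V=24748.292

2πR = 2π·19 = 119.380521
per-turn = √(119.380521² + 18²) = √(14251.7088 + 324) = √14575.7088 = 120.729900
L = 7.25 × 120.729900 = 875.291775
V = π·3² × L = 28.274334 × 875.291775 = 24748.291892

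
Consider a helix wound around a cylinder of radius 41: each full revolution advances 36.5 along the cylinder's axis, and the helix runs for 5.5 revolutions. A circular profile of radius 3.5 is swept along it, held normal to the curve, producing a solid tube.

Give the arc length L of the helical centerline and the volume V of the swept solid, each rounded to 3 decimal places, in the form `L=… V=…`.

2πR = 2π·41 = 257.610598
per-turn = √(257.610598² + 36.5²) = √(66363.2200 + 1332.25) = √67695.4700 = 260.183531
L = 5.5 × 260.183531 = 1431.009423
V = π·3.5² × L = 38.484510 × 1431.009423 = 55071.696440

L=1431.009 V=55071.696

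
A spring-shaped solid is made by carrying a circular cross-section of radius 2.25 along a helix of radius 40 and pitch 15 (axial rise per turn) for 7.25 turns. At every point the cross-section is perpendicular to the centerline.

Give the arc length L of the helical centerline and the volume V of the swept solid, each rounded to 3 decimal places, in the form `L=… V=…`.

L=1825.366 V=29031.194

2πR = 2π·40 = 251.327412
per-turn = √(251.327412² + 15²) = √(63165.4682 + 225) = √63390.4682 = 251.774638
L = 7.25 × 251.774638 = 1825.366123
V = π·2.25² × L = 15.904313 × 1825.366123 = 29031.193811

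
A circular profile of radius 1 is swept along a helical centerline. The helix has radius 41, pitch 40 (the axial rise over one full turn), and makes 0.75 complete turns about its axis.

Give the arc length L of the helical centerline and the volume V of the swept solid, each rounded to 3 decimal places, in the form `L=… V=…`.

2πR = 2π·41 = 257.610598
per-turn = √(257.610598² + 40²) = √(66363.2200 + 1600) = √67963.2200 = 260.697564
L = 0.75 × 260.697564 = 195.523173
V = π·1² × L = 3.141593 × 195.523173 = 614.254164

L=195.523 V=614.254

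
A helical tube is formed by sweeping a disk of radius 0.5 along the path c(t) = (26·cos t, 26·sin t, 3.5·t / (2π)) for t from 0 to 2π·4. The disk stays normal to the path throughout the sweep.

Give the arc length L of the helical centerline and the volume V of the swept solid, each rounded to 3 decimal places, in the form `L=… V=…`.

2πR = 2π·26 = 163.362818
per-turn = √(163.362818² + 3.5²) = √(26687.4103 + 12.25) = √26699.6603 = 163.400307
L = 4 × 163.400307 = 653.601228
V = π·0.5² × L = 0.785398 × 653.601228 = 513.337204

L=653.601 V=513.337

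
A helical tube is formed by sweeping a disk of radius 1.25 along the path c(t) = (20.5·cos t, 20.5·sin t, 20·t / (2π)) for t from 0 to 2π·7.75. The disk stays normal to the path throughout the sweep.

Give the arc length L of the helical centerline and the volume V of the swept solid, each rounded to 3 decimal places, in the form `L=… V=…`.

2πR = 2π·20.5 = 128.805299
per-turn = √(128.805299² + 20²) = √(16590.8050 + 400) = √16990.8050 = 130.348782
L = 7.75 × 130.348782 = 1010.203061
V = π·1.25² × L = 4.908739 × 1010.203061 = 4958.822682

L=1010.203 V=4958.823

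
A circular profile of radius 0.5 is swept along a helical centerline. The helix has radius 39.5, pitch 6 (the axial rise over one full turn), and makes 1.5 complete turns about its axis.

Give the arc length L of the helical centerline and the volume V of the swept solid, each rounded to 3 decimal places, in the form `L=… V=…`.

2πR = 2π·39.5 = 248.185820
per-turn = √(248.185820² + 6²) = √(61596.2011 + 36) = √61632.2011 = 248.258335
L = 1.5 × 248.258335 = 372.387503
V = π·0.5² × L = 0.785398 × 372.387503 = 292.472461

L=372.388 V=292.472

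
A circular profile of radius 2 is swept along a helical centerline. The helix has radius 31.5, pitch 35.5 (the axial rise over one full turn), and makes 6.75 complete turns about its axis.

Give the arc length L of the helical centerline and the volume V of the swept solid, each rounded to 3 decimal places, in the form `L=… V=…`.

L=1357.282 V=17056.113

2πR = 2π·31.5 = 197.920337
per-turn = √(197.920337² + 35.5²) = √(39172.4599 + 1260.25) = √40432.7099 = 201.078865
L = 6.75 × 201.078865 = 1357.282337
V = π·2² × L = 12.566371 × 1357.282337 = 17056.112880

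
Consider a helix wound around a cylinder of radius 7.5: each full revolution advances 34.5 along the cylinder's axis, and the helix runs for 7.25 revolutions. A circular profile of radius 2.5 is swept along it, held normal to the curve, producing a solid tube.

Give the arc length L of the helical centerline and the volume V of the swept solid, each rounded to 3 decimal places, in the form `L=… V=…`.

2πR = 2π·7.5 = 47.123890
per-turn = √(47.123890² + 34.5²) = √(2220.6610 + 1190.25) = √3410.9110 = 58.403005
L = 7.25 × 58.403005 = 423.421786
V = π·2.5² × L = 19.634954 × 423.421786 = 8313.867328

L=423.422 V=8313.867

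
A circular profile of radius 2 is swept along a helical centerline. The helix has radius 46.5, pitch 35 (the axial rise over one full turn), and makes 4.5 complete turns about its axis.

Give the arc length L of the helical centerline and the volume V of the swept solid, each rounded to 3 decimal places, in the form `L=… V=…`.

L=1324.157 V=16639.844

2πR = 2π·46.5 = 292.168117
per-turn = √(292.168117² + 35²) = √(85362.2085 + 1225) = √86587.2085 = 294.257045
L = 4.5 × 294.257045 = 1324.156702
V = π·2² × L = 12.566371 × 1324.156702 = 16639.843869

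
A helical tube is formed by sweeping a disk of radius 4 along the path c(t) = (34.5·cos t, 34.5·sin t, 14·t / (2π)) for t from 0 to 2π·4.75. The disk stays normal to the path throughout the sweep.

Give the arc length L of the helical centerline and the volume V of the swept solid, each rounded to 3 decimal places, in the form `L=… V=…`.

L=1031.802 V=51864.035

2πR = 2π·34.5 = 216.769893
per-turn = √(216.769893² + 14²) = √(46989.1866 + 196) = √47185.1866 = 217.221515
L = 4.75 × 217.221515 = 1031.802196
V = π·4² × L = 50.265482 × 1031.802196 = 51864.035181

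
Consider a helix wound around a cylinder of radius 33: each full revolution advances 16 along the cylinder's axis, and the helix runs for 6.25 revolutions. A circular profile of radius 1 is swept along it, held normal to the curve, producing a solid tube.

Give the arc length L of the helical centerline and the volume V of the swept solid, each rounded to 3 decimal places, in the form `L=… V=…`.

L=1299.760 V=4083.315

2πR = 2π·33 = 207.345115
per-turn = √(207.345115² + 16²) = √(42991.9968 + 256) = √43247.9968 = 207.961527
L = 6.25 × 207.961527 = 1299.759545
V = π·1² × L = 3.141593 × 1299.759545 = 4083.315037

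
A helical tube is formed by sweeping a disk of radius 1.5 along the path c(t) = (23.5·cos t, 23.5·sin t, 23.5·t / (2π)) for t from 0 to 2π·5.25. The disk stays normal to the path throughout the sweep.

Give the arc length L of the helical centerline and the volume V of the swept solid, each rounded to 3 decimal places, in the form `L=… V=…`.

L=784.944 V=5548.445

2πR = 2π·23.5 = 147.654855
per-turn = √(147.654855² + 23.5²) = √(21801.9561 + 552.25) = √22354.2061 = 149.513231
L = 5.25 × 149.513231 = 784.944461
V = π·1.5² × L = 7.068583 × 784.944461 = 5548.445440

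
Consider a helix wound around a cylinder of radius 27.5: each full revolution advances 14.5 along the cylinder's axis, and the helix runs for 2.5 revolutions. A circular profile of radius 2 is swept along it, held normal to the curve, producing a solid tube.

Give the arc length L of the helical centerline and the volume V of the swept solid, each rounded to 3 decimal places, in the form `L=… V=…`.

2πR = 2π·27.5 = 172.787596
per-turn = √(172.787596² + 14.5²) = √(29855.5533 + 210.25) = √30065.8033 = 173.394935
L = 2.5 × 173.394935 = 433.487336
V = π·2² × L = 12.566371 × 433.487336 = 5447.362524

L=433.487 V=5447.363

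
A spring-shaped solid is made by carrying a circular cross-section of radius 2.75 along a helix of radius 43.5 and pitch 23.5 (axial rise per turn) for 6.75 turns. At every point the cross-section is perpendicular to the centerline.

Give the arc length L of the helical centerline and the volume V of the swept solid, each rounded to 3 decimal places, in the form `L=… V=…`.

2πR = 2π·43.5 = 273.318561
per-turn = √(273.318561² + 23.5²) = √(74703.0357 + 552.25) = √75255.2857 = 274.326969
L = 6.75 × 274.326969 = 1851.707038
V = π·2.75² × L = 23.758294 × 1851.707038 = 43993.401035

L=1851.707 V=43993.401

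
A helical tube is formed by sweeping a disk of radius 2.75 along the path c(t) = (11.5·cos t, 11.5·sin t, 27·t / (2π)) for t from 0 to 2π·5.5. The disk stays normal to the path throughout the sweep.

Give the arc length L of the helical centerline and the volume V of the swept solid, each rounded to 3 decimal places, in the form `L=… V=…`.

2πR = 2π·11.5 = 72.256631
per-turn = √(72.256631² + 27²) = √(5221.0207 + 729) = √5950.0207 = 77.136377
L = 5.5 × 77.136377 = 424.250076
V = π·2.75² × L = 23.758294 × 424.250076 = 10079.458224

L=424.250 V=10079.458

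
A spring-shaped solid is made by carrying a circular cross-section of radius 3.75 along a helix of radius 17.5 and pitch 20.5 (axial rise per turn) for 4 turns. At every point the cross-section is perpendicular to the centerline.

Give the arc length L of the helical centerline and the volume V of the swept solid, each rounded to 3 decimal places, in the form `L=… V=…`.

L=447.402 V=19765.600

2πR = 2π·17.5 = 109.955743
per-turn = √(109.955743² + 20.5²) = √(12090.2654 + 420.25) = √12510.5154 = 111.850415
L = 4 × 111.850415 = 447.401661
V = π·3.75² × L = 44.178647 × 447.401661 = 19765.599910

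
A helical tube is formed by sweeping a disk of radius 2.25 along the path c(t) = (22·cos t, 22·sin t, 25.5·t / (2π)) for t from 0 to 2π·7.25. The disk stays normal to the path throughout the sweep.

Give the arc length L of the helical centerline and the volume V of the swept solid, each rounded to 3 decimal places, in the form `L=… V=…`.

L=1019.078 V=16207.732

2πR = 2π·22 = 138.230077
per-turn = √(138.230077² + 25.5²) = √(19107.5541 + 650.25) = √19757.8041 = 140.562456
L = 7.25 × 140.562456 = 1019.077808
V = π·2.25² × L = 15.904313 × 1019.077808 = 16207.732237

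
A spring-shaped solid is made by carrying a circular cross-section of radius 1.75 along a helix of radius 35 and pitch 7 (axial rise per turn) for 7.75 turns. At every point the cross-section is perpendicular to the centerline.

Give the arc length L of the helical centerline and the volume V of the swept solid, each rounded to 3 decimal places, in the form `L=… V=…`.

2πR = 2π·35 = 219.911486
per-turn = √(219.911486² + 7²) = √(48361.0616 + 49) = √48410.0616 = 220.022866
L = 7.75 × 220.022866 = 1705.177212
V = π·1.75² × L = 9.621128 × 1705.177212 = 16405.727365

L=1705.177 V=16405.727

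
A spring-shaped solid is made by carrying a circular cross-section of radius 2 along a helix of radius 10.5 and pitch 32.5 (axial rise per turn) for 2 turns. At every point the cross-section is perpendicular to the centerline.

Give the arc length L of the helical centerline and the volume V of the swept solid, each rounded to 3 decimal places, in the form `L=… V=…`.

2πR = 2π·10.5 = 65.973446
per-turn = √(65.973446² + 32.5²) = √(4352.4955 + 1056.25) = √5408.7455 = 73.544174
L = 2 × 73.544174 = 147.088348
V = π·2² × L = 12.566371 × 147.088348 = 1848.366696

L=147.088 V=1848.367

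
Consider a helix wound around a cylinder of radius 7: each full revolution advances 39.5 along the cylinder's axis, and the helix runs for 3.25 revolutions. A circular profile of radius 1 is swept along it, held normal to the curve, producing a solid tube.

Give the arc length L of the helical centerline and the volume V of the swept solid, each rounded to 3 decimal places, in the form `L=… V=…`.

L=192.127 V=603.584

2πR = 2π·7 = 43.982297
per-turn = √(43.982297² + 39.5²) = √(1934.4425 + 1560.25) = √3494.6925 = 59.115924
L = 3.25 × 59.115924 = 192.126753
V = π·1² × L = 3.141593 × 192.126753 = 603.583995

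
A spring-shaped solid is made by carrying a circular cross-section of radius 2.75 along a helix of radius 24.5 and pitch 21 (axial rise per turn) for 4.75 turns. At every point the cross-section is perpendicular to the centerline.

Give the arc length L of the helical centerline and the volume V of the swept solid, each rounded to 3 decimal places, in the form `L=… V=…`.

2πR = 2π·24.5 = 153.938040
per-turn = √(153.938040² + 21²) = √(23696.9202 + 441) = √24137.9202 = 155.363832
L = 4.75 × 155.363832 = 737.978200
V = π·2.75² × L = 23.758294 × 737.978200 = 17533.103369

L=737.978 V=17533.103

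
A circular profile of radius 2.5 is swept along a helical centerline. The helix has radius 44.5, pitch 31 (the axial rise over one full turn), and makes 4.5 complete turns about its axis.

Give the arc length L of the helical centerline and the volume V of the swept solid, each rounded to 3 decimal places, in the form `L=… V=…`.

L=1265.918 V=24856.233

2πR = 2π·44.5 = 279.601746
per-turn = √(279.601746² + 31²) = √(78177.1365 + 961) = √79138.1365 = 281.315013
L = 4.5 × 281.315013 = 1265.917558
V = π·2.5² × L = 19.634954 × 1265.917558 = 24856.233124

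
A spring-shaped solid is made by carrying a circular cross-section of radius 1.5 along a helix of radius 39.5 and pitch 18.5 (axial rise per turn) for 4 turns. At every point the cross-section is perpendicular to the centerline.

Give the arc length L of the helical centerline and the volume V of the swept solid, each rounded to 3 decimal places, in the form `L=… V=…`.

L=995.497 V=7036.757

2πR = 2π·39.5 = 248.185820
per-turn = √(248.185820² + 18.5²) = √(61596.2011 + 342.25) = √61938.4511 = 248.874368
L = 4 × 248.874368 = 995.497472
V = π·1.5² × L = 7.068583 × 995.497472 = 7036.756977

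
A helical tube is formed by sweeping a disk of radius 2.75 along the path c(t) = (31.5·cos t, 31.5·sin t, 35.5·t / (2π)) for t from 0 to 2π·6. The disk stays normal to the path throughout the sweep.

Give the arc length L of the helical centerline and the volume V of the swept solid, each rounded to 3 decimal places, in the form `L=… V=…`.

2πR = 2π·31.5 = 197.920337
per-turn = √(197.920337² + 35.5²) = √(39172.4599 + 1260.25) = √40432.7099 = 201.078865
L = 6 × 201.078865 = 1206.473189
V = π·2.75² × L = 23.758294 × 1206.473189 = 28663.745256

L=1206.473 V=28663.745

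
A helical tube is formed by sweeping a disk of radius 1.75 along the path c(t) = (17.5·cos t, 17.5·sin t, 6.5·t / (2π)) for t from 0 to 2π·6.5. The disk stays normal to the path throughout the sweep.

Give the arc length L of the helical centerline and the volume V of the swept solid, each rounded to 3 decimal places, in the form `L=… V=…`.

2πR = 2π·17.5 = 109.955743
per-turn = √(109.955743² + 6.5²) = √(12090.2654 + 42.25) = √12132.5154 = 110.147698
L = 6.5 × 110.147698 = 715.960037
V = π·1.75² × L = 9.621128 × 715.960037 = 6888.342807

L=715.960 V=6888.343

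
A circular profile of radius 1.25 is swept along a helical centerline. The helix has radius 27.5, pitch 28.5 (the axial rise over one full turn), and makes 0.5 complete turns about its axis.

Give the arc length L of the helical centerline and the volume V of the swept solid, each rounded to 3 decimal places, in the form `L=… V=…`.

L=87.561 V=429.815

2πR = 2π·27.5 = 172.787596
per-turn = √(172.787596² + 28.5²) = √(29855.5533 + 812.25) = √30667.8033 = 175.122252
L = 0.5 × 175.122252 = 87.561126
V = π·1.25² × L = 4.908739 × 87.561126 = 429.814673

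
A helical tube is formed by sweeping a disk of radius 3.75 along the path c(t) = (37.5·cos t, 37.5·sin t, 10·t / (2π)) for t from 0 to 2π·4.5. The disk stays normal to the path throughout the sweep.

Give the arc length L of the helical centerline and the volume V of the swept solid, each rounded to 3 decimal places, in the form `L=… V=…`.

2πR = 2π·37.5 = 235.619449
per-turn = √(235.619449² + 10²) = √(55516.5248 + 100) = √55616.5248 = 235.831560
L = 4.5 × 235.831560 = 1061.242021
V = π·3.75² × L = 44.178647 × 1061.242021 = 46884.236282

L=1061.242 V=46884.236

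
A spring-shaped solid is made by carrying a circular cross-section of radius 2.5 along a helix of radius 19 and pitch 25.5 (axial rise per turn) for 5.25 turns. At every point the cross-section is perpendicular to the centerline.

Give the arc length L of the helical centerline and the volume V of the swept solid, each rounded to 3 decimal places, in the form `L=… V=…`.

2πR = 2π·19 = 119.380521
per-turn = √(119.380521² + 25.5²) = √(14251.7088 + 650.25) = √14901.9588 = 122.073579
L = 5.25 × 122.073579 = 640.886291
V = π·2.5² × L = 19.634954 × 640.886291 = 12583.772900

L=640.886 V=12583.773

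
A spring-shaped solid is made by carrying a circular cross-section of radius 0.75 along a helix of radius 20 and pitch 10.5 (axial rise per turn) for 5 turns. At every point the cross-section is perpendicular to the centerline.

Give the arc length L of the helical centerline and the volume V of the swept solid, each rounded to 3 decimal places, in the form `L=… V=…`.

2πR = 2π·20 = 125.663706
per-turn = √(125.663706² + 10.5²) = √(15791.3670 + 110.25) = √15901.6170 = 126.101614
L = 5 × 126.101614 = 630.508070
V = π·0.75² × L = 1.767146 × 630.508070 = 1114.199730

L=630.508 V=1114.200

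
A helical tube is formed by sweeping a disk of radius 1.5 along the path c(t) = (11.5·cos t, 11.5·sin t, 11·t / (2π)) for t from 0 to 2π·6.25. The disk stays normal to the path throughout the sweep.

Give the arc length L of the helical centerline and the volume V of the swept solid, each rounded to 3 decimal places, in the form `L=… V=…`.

L=456.807 V=3228.979

2πR = 2π·11.5 = 72.256631
per-turn = √(72.256631² + 11²) = √(5221.0207 + 121) = √5342.0207 = 73.089129
L = 6.25 × 73.089129 = 456.807054
V = π·1.5² × L = 7.068583 × 456.807054 = 3228.978792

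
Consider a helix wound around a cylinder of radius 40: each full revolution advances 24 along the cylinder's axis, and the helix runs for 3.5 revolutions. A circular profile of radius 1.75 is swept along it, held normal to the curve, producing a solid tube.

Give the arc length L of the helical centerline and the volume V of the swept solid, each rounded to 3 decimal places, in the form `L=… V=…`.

L=883.648 V=8501.686

2πR = 2π·40 = 251.327412
per-turn = √(251.327412² + 24²) = √(63165.4682 + 576) = √63741.4682 = 252.470727
L = 3.5 × 252.470727 = 883.647546
V = π·1.75² × L = 9.621128 × 883.647546 = 8501.685704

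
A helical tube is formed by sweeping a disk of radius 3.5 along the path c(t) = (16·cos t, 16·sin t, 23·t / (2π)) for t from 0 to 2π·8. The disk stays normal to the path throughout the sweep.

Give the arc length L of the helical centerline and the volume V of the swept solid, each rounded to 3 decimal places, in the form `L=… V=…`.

L=825.028 V=31750.780

2πR = 2π·16 = 100.530965
per-turn = √(100.530965² + 23²) = √(10106.4749 + 529) = √10635.4749 = 103.128439
L = 8 × 103.128439 = 825.027511
V = π·3.5² × L = 38.484510 × 825.027511 = 31750.779506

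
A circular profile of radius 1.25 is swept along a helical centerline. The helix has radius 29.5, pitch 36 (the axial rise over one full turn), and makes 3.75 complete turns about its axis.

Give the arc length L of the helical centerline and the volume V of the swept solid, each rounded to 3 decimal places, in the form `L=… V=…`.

L=708.066 V=3475.711

2πR = 2π·29.5 = 185.353967
per-turn = √(185.353967² + 36²) = √(34356.0929 + 1296) = √35652.0929 = 188.817618
L = 3.75 × 188.817618 = 708.066068
V = π·1.25² × L = 4.908739 × 708.066068 = 3475.711184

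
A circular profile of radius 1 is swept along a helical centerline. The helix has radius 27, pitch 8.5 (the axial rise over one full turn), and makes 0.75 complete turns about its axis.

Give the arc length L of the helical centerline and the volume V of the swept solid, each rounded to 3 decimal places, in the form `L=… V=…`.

L=127.394 V=400.220

2πR = 2π·27 = 169.646003
per-turn = √(169.646003² + 8.5²) = √(28779.7664 + 72.25) = √28852.0164 = 169.858813
L = 0.75 × 169.858813 = 127.394110
V = π·1² × L = 3.141593 × 127.394110 = 400.220400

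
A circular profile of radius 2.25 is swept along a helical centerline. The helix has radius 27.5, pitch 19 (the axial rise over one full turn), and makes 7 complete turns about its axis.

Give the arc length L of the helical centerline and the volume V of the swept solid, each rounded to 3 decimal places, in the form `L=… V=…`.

L=1216.804 V=19352.426

2πR = 2π·27.5 = 172.787596
per-turn = √(172.787596² + 19²) = √(29855.5533 + 361) = √30216.5533 = 173.829092
L = 7 × 173.829092 = 1216.803646
V = π·2.25² × L = 15.904313 × 1216.803646 = 19352.425809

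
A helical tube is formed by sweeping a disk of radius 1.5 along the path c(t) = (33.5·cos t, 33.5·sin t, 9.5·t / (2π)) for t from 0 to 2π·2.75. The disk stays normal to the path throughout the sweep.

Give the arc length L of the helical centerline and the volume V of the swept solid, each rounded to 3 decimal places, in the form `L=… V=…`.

2πR = 2π·33.5 = 210.486708
per-turn = √(210.486708² + 9.5²) = √(44304.6542 + 90.25) = √44394.9042 = 210.700983
L = 2.75 × 210.700983 = 579.427703
V = π·1.5² × L = 7.068583 × 579.427703 = 4095.733082

L=579.428 V=4095.733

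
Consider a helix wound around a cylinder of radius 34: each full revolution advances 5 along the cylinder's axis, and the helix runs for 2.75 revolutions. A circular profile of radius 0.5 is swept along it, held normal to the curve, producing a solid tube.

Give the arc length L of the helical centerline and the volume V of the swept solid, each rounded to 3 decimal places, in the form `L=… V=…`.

2πR = 2π·34 = 213.628300
per-turn = √(213.628300² + 5²) = √(45637.0508 + 25) = √45662.0508 = 213.686805
L = 2.75 × 213.686805 = 587.638715
V = π·0.5² × L = 0.785398 × 587.638715 = 461.530367

L=587.639 V=461.530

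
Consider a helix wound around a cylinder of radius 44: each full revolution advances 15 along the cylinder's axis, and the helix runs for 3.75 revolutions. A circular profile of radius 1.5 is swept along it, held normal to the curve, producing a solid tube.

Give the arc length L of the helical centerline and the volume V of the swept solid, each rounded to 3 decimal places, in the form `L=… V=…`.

2πR = 2π·44 = 276.460154
per-turn = √(276.460154² + 15²) = √(76430.2165 + 225) = √76655.2165 = 276.866785
L = 3.75 × 276.866785 = 1038.250443
V = π·1.5² × L = 7.068583 × 1038.250443 = 7338.959918

L=1038.250 V=7338.960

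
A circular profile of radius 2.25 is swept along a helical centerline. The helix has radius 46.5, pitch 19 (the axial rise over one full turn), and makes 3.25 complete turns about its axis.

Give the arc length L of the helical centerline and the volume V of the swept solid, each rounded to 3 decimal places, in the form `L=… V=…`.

L=951.552 V=15133.782

2πR = 2π·46.5 = 292.168117
per-turn = √(292.168117² + 19²) = √(85362.2085 + 361) = √85723.2085 = 292.785260
L = 3.25 × 292.785260 = 951.552095
V = π·2.25² × L = 15.904313 × 951.552095 = 15133.782172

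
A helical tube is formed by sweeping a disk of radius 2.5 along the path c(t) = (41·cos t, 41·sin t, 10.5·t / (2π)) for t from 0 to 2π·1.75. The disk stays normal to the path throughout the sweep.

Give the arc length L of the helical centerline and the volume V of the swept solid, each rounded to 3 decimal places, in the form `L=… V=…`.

2πR = 2π·41 = 257.610598
per-turn = √(257.610598² + 10.5²) = √(66363.2200 + 110.25) = √66473.4700 = 257.824495
L = 1.75 × 257.824495 = 451.192865
V = π·2.5² × L = 19.634954 × 451.192865 = 8859.151197

L=451.193 V=8859.151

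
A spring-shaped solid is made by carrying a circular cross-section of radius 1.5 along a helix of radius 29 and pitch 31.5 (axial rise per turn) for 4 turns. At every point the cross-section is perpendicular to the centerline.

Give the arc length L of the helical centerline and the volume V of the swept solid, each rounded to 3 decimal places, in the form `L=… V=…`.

2πR = 2π·29 = 182.212374
per-turn = √(182.212374² + 31.5²) = √(33201.3492 + 992.25) = √34193.5992 = 184.915114
L = 4 × 184.915114 = 739.660454
V = π·1.5² × L = 7.068583 × 739.660454 = 5228.351659

L=739.660 V=5228.352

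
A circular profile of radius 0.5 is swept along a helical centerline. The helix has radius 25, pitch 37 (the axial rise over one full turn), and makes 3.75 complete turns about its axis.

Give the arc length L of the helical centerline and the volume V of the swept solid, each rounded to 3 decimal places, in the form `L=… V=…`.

L=605.169 V=475.299

2πR = 2π·25 = 157.079633
per-turn = √(157.079633² + 37²) = √(24674.0110 + 1369) = √26043.0110 = 161.378471
L = 3.75 × 161.378471 = 605.169267
V = π·0.5² × L = 0.785398 × 605.169267 = 475.298831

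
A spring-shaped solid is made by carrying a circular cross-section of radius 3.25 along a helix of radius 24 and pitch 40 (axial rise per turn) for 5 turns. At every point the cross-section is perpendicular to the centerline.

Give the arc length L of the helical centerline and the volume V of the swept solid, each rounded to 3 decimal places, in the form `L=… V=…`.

L=780.057 V=25884.694

2πR = 2π·24 = 150.796447
per-turn = √(150.796447² + 40²) = √(22739.5685 + 1600) = √24339.5685 = 156.011437
L = 5 × 156.011437 = 780.057186
V = π·3.25² × L = 33.183072 × 780.057186 = 25884.694083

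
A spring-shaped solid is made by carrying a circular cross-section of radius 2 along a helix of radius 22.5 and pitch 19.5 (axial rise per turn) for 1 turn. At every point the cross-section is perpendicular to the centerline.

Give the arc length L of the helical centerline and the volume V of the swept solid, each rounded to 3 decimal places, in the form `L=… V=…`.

L=142.710 V=1793.349

2πR = 2π·22.5 = 141.371669
per-turn = √(141.371669² + 19.5²) = √(19985.9489 + 380.25) = √20366.1989 = 142.710192
L = 1 × 142.710192 = 142.710192
V = π·2² × L = 12.566371 × 142.710192 = 1793.349164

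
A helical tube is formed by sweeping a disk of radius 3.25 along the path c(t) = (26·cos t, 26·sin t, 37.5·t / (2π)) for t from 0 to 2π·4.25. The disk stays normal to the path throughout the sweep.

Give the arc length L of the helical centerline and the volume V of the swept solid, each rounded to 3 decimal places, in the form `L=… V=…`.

L=712.349 V=23637.943

2πR = 2π·26 = 163.362818
per-turn = √(163.362818² + 37.5²) = √(26687.4103 + 1406.25) = √28093.6603 = 167.611635
L = 4.25 × 167.611635 = 712.349450
V = π·3.25² × L = 33.183072 × 712.349450 = 23637.943382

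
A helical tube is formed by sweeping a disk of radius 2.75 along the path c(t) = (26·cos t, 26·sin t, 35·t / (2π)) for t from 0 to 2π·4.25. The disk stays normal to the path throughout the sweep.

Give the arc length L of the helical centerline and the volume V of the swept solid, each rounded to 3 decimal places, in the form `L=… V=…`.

L=710.048 V=16869.525

2πR = 2π·26 = 163.362818
per-turn = √(163.362818² + 35²) = √(26687.4103 + 1225) = √27912.4103 = 167.070076
L = 4.25 × 167.070076 = 710.047823
V = π·2.75² × L = 23.758294 × 710.047823 = 16869.525249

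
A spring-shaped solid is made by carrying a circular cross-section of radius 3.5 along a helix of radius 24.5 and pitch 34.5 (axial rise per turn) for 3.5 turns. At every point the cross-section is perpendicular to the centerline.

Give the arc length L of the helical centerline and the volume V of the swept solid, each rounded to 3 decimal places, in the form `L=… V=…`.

L=552.148 V=21249.160

2πR = 2π·24.5 = 153.938040
per-turn = √(153.938040² + 34.5²) = √(23696.9202 + 1190.25) = √24887.1702 = 157.756680
L = 3.5 × 157.756680 = 552.148381
V = π·3.5² × L = 38.484510 × 552.148381 = 21249.159890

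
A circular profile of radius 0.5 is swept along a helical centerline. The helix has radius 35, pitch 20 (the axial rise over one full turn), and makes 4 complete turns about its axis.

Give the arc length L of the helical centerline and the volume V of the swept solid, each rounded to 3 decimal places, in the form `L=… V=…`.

2πR = 2π·35 = 219.911486
per-turn = √(219.911486² + 20²) = √(48361.0616 + 400) = √48761.0616 = 220.819070
L = 4 × 220.819070 = 883.276279
V = π·0.5² × L = 0.785398 × 883.276279 = 693.723567

L=883.276 V=693.724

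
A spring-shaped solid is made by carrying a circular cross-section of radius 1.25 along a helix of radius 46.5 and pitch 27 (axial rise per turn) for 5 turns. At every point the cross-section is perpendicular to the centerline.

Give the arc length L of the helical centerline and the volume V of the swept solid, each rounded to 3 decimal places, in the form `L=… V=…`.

L=1467.065 V=7201.439

2πR = 2π·46.5 = 292.168117
per-turn = √(292.168117² + 27²) = √(85362.2085 + 729) = √86091.2085 = 293.413034
L = 5 × 293.413034 = 1467.065170
V = π·1.25² × L = 4.908739 × 1467.065170 = 7201.439311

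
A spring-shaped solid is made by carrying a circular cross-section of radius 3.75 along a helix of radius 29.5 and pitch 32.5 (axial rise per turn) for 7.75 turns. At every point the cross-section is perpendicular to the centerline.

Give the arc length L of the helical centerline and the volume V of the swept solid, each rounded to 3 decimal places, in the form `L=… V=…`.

2πR = 2π·29.5 = 185.353967
per-turn = √(185.353967² + 32.5²) = √(34356.0929 + 1056.25) = √35412.3429 = 188.181675
L = 7.75 × 188.181675 = 1458.407984
V = π·3.75² × L = 44.178647 × 1458.407984 = 64430.491039

L=1458.408 V=64430.491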